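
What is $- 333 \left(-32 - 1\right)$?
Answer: $10989$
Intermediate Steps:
$- 333 \left(-32 - 1\right) = \left(-333\right) \left(-33\right) = 10989$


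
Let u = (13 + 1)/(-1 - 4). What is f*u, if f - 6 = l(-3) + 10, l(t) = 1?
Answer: -238/5 ≈ -47.600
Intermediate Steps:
u = -14/5 (u = 14/(-5) = 14*(-1/5) = -14/5 ≈ -2.8000)
f = 17 (f = 6 + (1 + 10) = 6 + 11 = 17)
f*u = 17*(-14/5) = -238/5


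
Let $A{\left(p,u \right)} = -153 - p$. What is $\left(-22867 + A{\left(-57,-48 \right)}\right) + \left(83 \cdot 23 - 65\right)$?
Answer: $-21119$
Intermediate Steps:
$\left(-22867 + A{\left(-57,-48 \right)}\right) + \left(83 \cdot 23 - 65\right) = \left(-22867 - 96\right) + \left(83 \cdot 23 - 65\right) = \left(-22867 + \left(-153 + 57\right)\right) + \left(1909 - 65\right) = \left(-22867 - 96\right) + 1844 = -22963 + 1844 = -21119$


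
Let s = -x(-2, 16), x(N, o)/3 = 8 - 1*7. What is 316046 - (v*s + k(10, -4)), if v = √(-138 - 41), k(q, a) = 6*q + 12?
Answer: 315974 + 3*I*√179 ≈ 3.1597e+5 + 40.137*I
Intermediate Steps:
x(N, o) = 3 (x(N, o) = 3*(8 - 1*7) = 3*(8 - 7) = 3*1 = 3)
k(q, a) = 12 + 6*q
s = -3 (s = -1*3 = -3)
v = I*√179 (v = √(-179) = I*√179 ≈ 13.379*I)
316046 - (v*s + k(10, -4)) = 316046 - ((I*√179)*(-3) + (12 + 6*10)) = 316046 - (-3*I*√179 + (12 + 60)) = 316046 - (-3*I*√179 + 72) = 316046 - (72 - 3*I*√179) = 316046 + (-72 + 3*I*√179) = 315974 + 3*I*√179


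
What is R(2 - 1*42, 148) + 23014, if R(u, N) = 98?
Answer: 23112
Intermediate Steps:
R(2 - 1*42, 148) + 23014 = 98 + 23014 = 23112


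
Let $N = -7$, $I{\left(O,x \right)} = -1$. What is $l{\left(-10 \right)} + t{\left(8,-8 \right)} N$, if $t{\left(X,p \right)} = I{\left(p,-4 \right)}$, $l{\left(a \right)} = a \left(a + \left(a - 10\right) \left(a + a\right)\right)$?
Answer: $-3893$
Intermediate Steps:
$l{\left(a \right)} = a \left(a + 2 a \left(-10 + a\right)\right)$ ($l{\left(a \right)} = a \left(a + \left(-10 + a\right) 2 a\right) = a \left(a + 2 a \left(-10 + a\right)\right)$)
$t{\left(X,p \right)} = -1$
$l{\left(-10 \right)} + t{\left(8,-8 \right)} N = \left(-10\right)^{2} \left(-19 + 2 \left(-10\right)\right) - -7 = 100 \left(-19 - 20\right) + 7 = 100 \left(-39\right) + 7 = -3900 + 7 = -3893$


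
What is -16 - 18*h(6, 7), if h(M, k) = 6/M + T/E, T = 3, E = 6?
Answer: -43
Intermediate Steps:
h(M, k) = ½ + 6/M (h(M, k) = 6/M + 3/6 = 6/M + 3*(⅙) = 6/M + ½ = ½ + 6/M)
-16 - 18*h(6, 7) = -16 - 9*(12 + 6)/6 = -16 - 9*18/6 = -16 - 18*3/2 = -16 - 27 = -43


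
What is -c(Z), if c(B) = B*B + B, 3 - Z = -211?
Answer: -46010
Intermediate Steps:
Z = 214 (Z = 3 - 1*(-211) = 3 + 211 = 214)
c(B) = B + B**2 (c(B) = B**2 + B = B + B**2)
-c(Z) = -214*(1 + 214) = -214*215 = -1*46010 = -46010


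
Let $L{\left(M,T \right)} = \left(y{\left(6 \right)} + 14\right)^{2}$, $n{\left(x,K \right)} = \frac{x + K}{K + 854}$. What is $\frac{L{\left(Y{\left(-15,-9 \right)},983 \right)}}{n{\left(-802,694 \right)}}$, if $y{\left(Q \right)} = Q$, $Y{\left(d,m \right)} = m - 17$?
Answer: $- \frac{17200}{3} \approx -5733.3$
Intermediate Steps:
$n{\left(x,K \right)} = \frac{K + x}{854 + K}$
$Y{\left(d,m \right)} = -17 + m$
$L{\left(M,T \right)} = 400$ ($L{\left(M,T \right)} = \left(6 + 14\right)^{2} = 20^{2} = 400$)
$\frac{L{\left(Y{\left(-15,-9 \right)},983 \right)}}{n{\left(-802,694 \right)}} = \frac{400}{\frac{1}{854 + 694} \left(694 - 802\right)} = \frac{400}{\frac{1}{1548} \left(-108\right)} = \frac{400}{- \frac{3}{43}} = 400 \left(- \frac{43}{3}\right) = - \frac{17200}{3}$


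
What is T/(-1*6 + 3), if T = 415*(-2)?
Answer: 830/3 ≈ 276.67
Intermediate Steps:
T = -830
T/(-1*6 + 3) = -830/(-1*6 + 3) = -830/(-6 + 3) = -830/(-3) = -830*(-⅓) = 830/3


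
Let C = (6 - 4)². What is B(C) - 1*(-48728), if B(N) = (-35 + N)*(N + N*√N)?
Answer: 48356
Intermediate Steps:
C = 4 (C = 2² = 4)
B(N) = (-35 + N)*(N + N^(3/2))
B(C) - 1*(-48728) = (4² + 4^(5/2) - 35*4 - 35*4^(3/2)) - 1*(-48728) = (16 + 32 - 140 - 35*8) + 48728 = (16 + 32 - 140 - 280) + 48728 = -372 + 48728 = 48356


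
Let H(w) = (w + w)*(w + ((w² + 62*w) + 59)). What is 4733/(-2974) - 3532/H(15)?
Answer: -92504939/54825690 ≈ -1.6873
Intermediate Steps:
H(w) = 2*w*(59 + w² + 63*w) (H(w) = (2*w)*(w + (59 + w² + 62*w)) = (2*w)*(59 + w² + 63*w) = 2*w*(59 + w² + 63*w))
4733/(-2974) - 3532/H(15) = 4733/(-2974) - 3532*1/(30*(59 + 15² + 63*15)) = 4733*(-1/2974) - 3532*1/(30*(59 + 225 + 945)) = -4733/2974 - 3532/(2*15*1229) = -4733/2974 - 3532/36870 = -4733/2974 - 3532*1/36870 = -4733/2974 - 1766/18435 = -92504939/54825690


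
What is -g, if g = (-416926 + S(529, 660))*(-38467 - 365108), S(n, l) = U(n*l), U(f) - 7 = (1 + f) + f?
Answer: 113550669150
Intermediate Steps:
U(f) = 8 + 2*f (U(f) = 7 + ((1 + f) + f) = 7 + (1 + 2*f) = 8 + 2*f)
S(n, l) = 8 + 2*l*n (S(n, l) = 8 + 2*(n*l) = 8 + 2*(l*n) = 8 + 2*l*n)
g = -113550669150 (g = (-416926 + (8 + 2*660*529))*(-38467 - 365108) = (-416926 + (8 + 698280))*(-403575) = (-416926 + 698288)*(-403575) = 281362*(-403575) = -113550669150)
-g = -1*(-113550669150) = 113550669150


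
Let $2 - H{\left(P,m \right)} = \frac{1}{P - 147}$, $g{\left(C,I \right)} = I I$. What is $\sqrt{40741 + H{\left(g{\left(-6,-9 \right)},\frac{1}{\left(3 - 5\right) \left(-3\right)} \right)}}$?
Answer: $\frac{\sqrt{177476574}}{66} \approx 201.85$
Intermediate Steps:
$g{\left(C,I \right)} = I^{2}$
$H{\left(P,m \right)} = 2 - \frac{1}{-147 + P}$ ($H{\left(P,m \right)} = 2 - \frac{1}{P - 147} = 2 - \frac{1}{-147 + P}$)
$\sqrt{40741 + H{\left(g{\left(-6,-9 \right)},\frac{1}{\left(3 - 5\right) \left(-3\right)} \right)}} = \sqrt{40741 + \frac{-295 + 2 \left(-9\right)^{2}}{-147 + \left(-9\right)^{2}}} = \sqrt{40741 + \frac{-295 + 2 \cdot 81}{-147 + 81}} = \sqrt{40741 + \frac{-295 + 162}{-66}} = \sqrt{40741 - - \frac{133}{66}} = \sqrt{40741 + \frac{133}{66}} = \sqrt{\frac{2689039}{66}} = \frac{\sqrt{177476574}}{66}$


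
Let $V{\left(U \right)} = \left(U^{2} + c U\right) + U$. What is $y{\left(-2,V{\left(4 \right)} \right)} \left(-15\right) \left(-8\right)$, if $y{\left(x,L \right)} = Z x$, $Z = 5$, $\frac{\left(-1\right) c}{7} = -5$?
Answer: $-1200$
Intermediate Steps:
$c = 35$ ($c = \left(-7\right) \left(-5\right) = 35$)
$V{\left(U \right)} = U^{2} + 36 U$ ($V{\left(U \right)} = \left(U^{2} + 35 U\right) + U = U^{2} + 36 U$)
$y{\left(x,L \right)} = 5 x$
$y{\left(-2,V{\left(4 \right)} \right)} \left(-15\right) \left(-8\right) = 5 \left(-2\right) \left(-15\right) \left(-8\right) = \left(-10\right) \left(-15\right) \left(-8\right) = 150 \left(-8\right) = -1200$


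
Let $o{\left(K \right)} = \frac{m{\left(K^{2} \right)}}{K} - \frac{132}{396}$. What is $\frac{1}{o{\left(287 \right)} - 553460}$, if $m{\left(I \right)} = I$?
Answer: $- \frac{3}{1659520} \approx -1.8078 \cdot 10^{-6}$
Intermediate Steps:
$o{\left(K \right)} = - \frac{1}{3} + K$ ($o{\left(K \right)} = \frac{K^{2}}{K} - \frac{132}{396} = K - \frac{1}{3} = - \frac{1}{3} + K$)
$\frac{1}{o{\left(287 \right)} - 553460} = \frac{1}{\left(- \frac{1}{3} + 287\right) - 553460} = \frac{1}{\frac{860}{3} - 553460} = \frac{1}{- \frac{1659520}{3}} = - \frac{3}{1659520}$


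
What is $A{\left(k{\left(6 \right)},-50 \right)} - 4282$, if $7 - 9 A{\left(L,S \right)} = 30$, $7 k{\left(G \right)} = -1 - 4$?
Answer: $- \frac{38561}{9} \approx -4284.6$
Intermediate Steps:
$k{\left(G \right)} = - \frac{5}{7}$ ($k{\left(G \right)} = \frac{-1 - 4}{7} = \frac{1}{7} \left(-5\right) = - \frac{5}{7}$)
$A{\left(L,S \right)} = - \frac{23}{9}$ ($A{\left(L,S \right)} = \frac{7}{9} - \frac{10}{3} = - \frac{23}{9}$)
$A{\left(k{\left(6 \right)},-50 \right)} - 4282 = - \frac{23}{9} - 4282 = - \frac{38561}{9}$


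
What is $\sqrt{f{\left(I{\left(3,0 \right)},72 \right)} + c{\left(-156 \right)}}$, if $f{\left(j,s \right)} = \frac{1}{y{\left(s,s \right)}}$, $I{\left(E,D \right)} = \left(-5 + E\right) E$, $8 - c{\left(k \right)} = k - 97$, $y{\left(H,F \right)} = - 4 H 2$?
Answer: $\frac{\sqrt{150335}}{24} \approx 16.155$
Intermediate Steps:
$y{\left(H,F \right)} = - 8 H$
$c{\left(k \right)} = 105 - k$ ($c{\left(k \right)} = 8 - \left(k - 97\right) = 8 - \left(-97 + k\right) = 105 - k$)
$I{\left(E,D \right)} = E \left(-5 + E\right)$
$f{\left(j,s \right)} = - \frac{1}{8 s}$ ($f{\left(j,s \right)} = \frac{1}{\left(-8\right) s} = - \frac{1}{8 s}$)
$\sqrt{f{\left(I{\left(3,0 \right)},72 \right)} + c{\left(-156 \right)}} = \sqrt{- \frac{1}{8 \cdot 72} + \left(105 - -156\right)} = \sqrt{\left(- \frac{1}{8}\right) \frac{1}{72} + \left(105 + 156\right)} = \sqrt{- \frac{1}{576} + 261} = \sqrt{\frac{150335}{576}} = \frac{\sqrt{150335}}{24}$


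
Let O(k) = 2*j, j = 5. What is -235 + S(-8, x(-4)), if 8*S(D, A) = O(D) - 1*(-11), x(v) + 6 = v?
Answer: -1859/8 ≈ -232.38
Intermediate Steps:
x(v) = -6 + v
O(k) = 10 (O(k) = 2*5 = 10)
S(D, A) = 21/8 (S(D, A) = (10 - 1*(-11))/8 = (10 + 11)/8 = (1/8)*21 = 21/8)
-235 + S(-8, x(-4)) = -235 + 21/8 = -1859/8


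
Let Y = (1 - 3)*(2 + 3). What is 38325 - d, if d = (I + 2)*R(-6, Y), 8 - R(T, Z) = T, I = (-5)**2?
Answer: 37947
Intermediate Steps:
I = 25
Y = -10 (Y = -2*5 = -10)
R(T, Z) = 8 - T
d = 378 (d = (25 + 2)*(8 - 1*(-6)) = 27*(8 + 6) = 27*14 = 378)
38325 - d = 38325 - 1*378 = 38325 - 378 = 37947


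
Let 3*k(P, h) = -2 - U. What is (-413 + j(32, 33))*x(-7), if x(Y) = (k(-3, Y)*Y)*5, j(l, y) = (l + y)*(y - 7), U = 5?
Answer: 312865/3 ≈ 1.0429e+5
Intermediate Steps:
j(l, y) = (-7 + y)*(l + y) (j(l, y) = (l + y)*(-7 + y) = (-7 + y)*(l + y))
k(P, h) = -7/3 (k(P, h) = (-2 - 1*5)/3 = (-2 - 5)/3 = (⅓)*(-7) = -7/3)
x(Y) = -35*Y/3 (x(Y) = -7*Y/3*5 = -35*Y/3)
(-413 + j(32, 33))*x(-7) = (-413 + (33² - 7*32 - 7*33 + 32*33))*(-35/3*(-7)) = (-413 + (1089 - 224 - 231 + 1056))*(245/3) = (-413 + 1690)*(245/3) = 1277*(245/3) = 312865/3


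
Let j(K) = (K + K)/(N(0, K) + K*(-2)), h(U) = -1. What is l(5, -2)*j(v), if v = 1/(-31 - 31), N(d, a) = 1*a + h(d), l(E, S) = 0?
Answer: 0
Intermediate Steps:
N(d, a) = -1 + a (N(d, a) = 1*a - 1 = a - 1 = -1 + a)
v = -1/62 (v = 1/(-62) = -1/62 ≈ -0.016129)
j(K) = 2*K/(-1 - K) (j(K) = (K + K)/((-1 + K) + K*(-2)) = (2*K)/((-1 + K) - 2*K) = (2*K)/(-1 - K) = 2*K/(-1 - K))
l(5, -2)*j(v) = 0*(-2*(-1/62)/(1 - 1/62)) = 0*(-2*(-1/62)/61/62) = 0*(-2*(-1/62)*62/61) = 0*(2/61) = 0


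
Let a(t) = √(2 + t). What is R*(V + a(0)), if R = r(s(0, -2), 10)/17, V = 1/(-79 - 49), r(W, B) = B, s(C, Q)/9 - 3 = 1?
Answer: -5/1088 + 10*√2/17 ≈ 0.82729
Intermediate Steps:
s(C, Q) = 36 (s(C, Q) = 27 + 9*1 = 27 + 9 = 36)
V = -1/128 (V = 1/(-128) = -1/128 ≈ -0.0078125)
R = 10/17 ≈ 0.58823
R*(V + a(0)) = 10*(-1/128 + √(2 + 0))/17 = 10*(-1/128 + √2)/17 = -5/1088 + 10*√2/17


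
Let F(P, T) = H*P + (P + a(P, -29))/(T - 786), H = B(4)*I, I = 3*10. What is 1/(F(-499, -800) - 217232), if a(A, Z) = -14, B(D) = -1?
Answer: -1586/320787019 ≈ -4.9441e-6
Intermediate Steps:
I = 30
H = -30 (H = -1*30 = -30)
F(P, T) = -30*P + (-14 + P)/(-786 + T) (F(P, T) = -30*P + (P - 14)/(T - 786) = -30*P + (-14 + P)/(-786 + T))
1/(F(-499, -800) - 217232) = 1/((-14 + 23581*(-499) - 30*(-499)*(-800))/(-786 - 800) - 217232) = 1/((-14 - 11766919 - 11976000)/(-1586) - 217232) = 1/(-1/1586*(-23742933) - 217232) = 1/(23742933/1586 - 217232) = 1/(-320787019/1586) = -1586/320787019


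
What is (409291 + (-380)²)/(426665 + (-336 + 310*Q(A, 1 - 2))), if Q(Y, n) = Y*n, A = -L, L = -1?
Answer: 553691/426019 ≈ 1.2997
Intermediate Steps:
A = 1 (A = -1*(-1) = 1)
(409291 + (-380)²)/(426665 + (-336 + 310*Q(A, 1 - 2))) = (409291 + (-380)²)/(426665 + (-336 + 310*(1*(1 - 2)))) = (409291 + 144400)/(426665 + (-336 + 310*(1*(-1)))) = 553691/(426665 + (-336 + 310*(-1))) = 553691/(426665 + (-336 - 310)) = 553691/(426665 - 646) = 553691/426019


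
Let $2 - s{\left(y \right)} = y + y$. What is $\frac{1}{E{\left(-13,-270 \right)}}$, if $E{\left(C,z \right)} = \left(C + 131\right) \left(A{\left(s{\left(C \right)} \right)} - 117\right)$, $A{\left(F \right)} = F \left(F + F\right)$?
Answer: $\frac{1}{171218} \approx 5.8405 \cdot 10^{-6}$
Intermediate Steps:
$s{\left(y \right)} = 2 - 2 y$ ($s{\left(y \right)} = 2 - \left(y + y\right) = 2 - 2 y$)
$A{\left(F \right)} = 2 F^{2}$ ($A{\left(F \right)} = F 2 F = 2 F^{2}$)
$E{\left(C,z \right)} = \left(-117 + 2 \left(2 - 2 C\right)^{2}\right) \left(131 + C\right)$ ($E{\left(C,z \right)} = \left(C + 131\right) \left(2 \left(2 - 2 C\right)^{2} - 117\right) = \left(131 + C\right) \left(-117 + 2 \left(2 - 2 C\right)^{2}\right) = \left(-117 + 2 \left(2 - 2 C\right)^{2}\right) \left(131 + C\right)$)
$\frac{1}{E{\left(-13,-270 \right)}} = \frac{1}{-14279 - -28665 + 8 \left(-13\right)^{3} + 1032 \left(-13\right)^{2}} = \frac{1}{-14279 + 28665 + 8 \left(-2197\right) + 1032 \cdot 169} = \frac{1}{-14279 + 28665 - 17576 + 174408} = \frac{1}{171218}$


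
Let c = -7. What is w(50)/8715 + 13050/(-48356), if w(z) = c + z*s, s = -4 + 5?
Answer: -7975103/30101610 ≈ -0.26494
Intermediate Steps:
s = 1
w(z) = -7 + z (w(z) = -7 + z*1 = -7 + z)
w(50)/8715 + 13050/(-48356) = (-7 + 50)/8715 + 13050/(-48356) = 43*(1/8715) + 13050*(-1/48356) = 43/8715 - 6525/24178 = -7975103/30101610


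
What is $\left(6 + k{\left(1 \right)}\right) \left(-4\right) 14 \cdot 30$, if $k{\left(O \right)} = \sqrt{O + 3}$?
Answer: $-13440$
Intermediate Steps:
$k{\left(O \right)} = \sqrt{3 + O}$
$\left(6 + k{\left(1 \right)}\right) \left(-4\right) 14 \cdot 30 = \left(6 + \sqrt{3 + 1}\right) \left(-4\right) 14 \cdot 30 = \left(6 + \sqrt{4}\right) \left(-4\right) 14 \cdot 30 = \left(6 + 2\right) \left(-4\right) 14 \cdot 30 = 8 \left(-4\right) 14 \cdot 30 = \left(-32\right) 14 \cdot 30 = \left(-448\right) 30 = -13440$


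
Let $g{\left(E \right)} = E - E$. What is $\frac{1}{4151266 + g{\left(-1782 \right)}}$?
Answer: $\frac{1}{4151266} \approx 2.4089 \cdot 10^{-7}$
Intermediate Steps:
$g{\left(E \right)} = 0$
$\frac{1}{4151266 + g{\left(-1782 \right)}} = \frac{1}{4151266 + 0} = \frac{1}{4151266}$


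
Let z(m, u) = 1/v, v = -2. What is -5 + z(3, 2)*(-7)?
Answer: -3/2 ≈ -1.5000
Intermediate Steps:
z(m, u) = -1/2 (z(m, u) = 1/(-2) = -1/2)
-5 + z(3, 2)*(-7) = -5 - 1/2*(-7) = -5 + 7/2 = -3/2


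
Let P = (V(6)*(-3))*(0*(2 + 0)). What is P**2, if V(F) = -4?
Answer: 0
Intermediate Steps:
P = 0 (P = (-4*(-3))*(0*(2 + 0)) = 12*(0*2) = 12*0 = 0)
P**2 = 0**2 = 0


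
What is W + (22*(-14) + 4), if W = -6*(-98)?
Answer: 284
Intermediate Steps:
W = 588
W + (22*(-14) + 4) = 588 + (22*(-14) + 4) = 588 + (-308 + 4) = 588 - 304 = 284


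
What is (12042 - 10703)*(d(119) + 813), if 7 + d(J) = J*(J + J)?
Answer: 39002392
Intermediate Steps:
d(J) = -7 + 2*J² (d(J) = -7 + J*(J + J) = -7 + J*(2*J) = -7 + 2*J²)
(12042 - 10703)*(d(119) + 813) = (12042 - 10703)*((-7 + 2*119²) + 813) = 1339*((-7 + 2*14161) + 813) = 1339*((-7 + 28322) + 813) = 1339*(28315 + 813) = 1339*29128 = 39002392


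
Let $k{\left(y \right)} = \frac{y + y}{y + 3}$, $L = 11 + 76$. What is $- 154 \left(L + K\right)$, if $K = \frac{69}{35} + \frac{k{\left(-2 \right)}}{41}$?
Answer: $- \frac{2805748}{205} \approx -13687.0$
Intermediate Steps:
$L = 87$
$k{\left(y \right)} = \frac{2 y}{3 + y}$
$K = \frac{2689}{1435}$ ($K = \frac{69}{35} + \frac{2 \left(-2\right) \frac{1}{3 - 2}}{41} = 69 \cdot \frac{1}{35} + 2 \left(-2\right) 1^{-1} \cdot \frac{1}{41} = \frac{69}{35} + 2 \left(-2\right) 1 \cdot \frac{1}{41} = \frac{69}{35} - \frac{4}{41} = \frac{2689}{1435} \approx 1.8739$)
$- 154 \left(L + K\right) = - 154 \left(87 + \frac{2689}{1435}\right) = \left(-154\right) \frac{127534}{1435} = - \frac{2805748}{205}$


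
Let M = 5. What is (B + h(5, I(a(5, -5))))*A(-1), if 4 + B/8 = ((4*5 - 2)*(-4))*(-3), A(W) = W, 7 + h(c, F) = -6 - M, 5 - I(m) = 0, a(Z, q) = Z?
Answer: -1678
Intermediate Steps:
I(m) = 5 (I(m) = 5 - 1*0 = 5 + 0 = 5)
h(c, F) = -18 (h(c, F) = -7 + (-6 - 1*5) = -7 + (-6 - 5) = -7 - 11 = -18)
B = 1696 (B = -32 + 8*(((4*5 - 2)*(-4))*(-3)) = -32 + 8*(((20 - 2)*(-4))*(-3)) = -32 + 8*((18*(-4))*(-3)) = -32 + 8*(-72*(-3)) = -32 + 8*216 = -32 + 1728 = 1696)
(B + h(5, I(a(5, -5))))*A(-1) = (1696 - 18)*(-1) = 1678*(-1) = -1678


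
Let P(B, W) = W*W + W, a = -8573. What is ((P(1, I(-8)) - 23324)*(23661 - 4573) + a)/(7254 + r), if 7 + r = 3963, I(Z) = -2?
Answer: -445178909/11210 ≈ -39713.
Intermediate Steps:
r = 3956 (r = -7 + 3963 = 3956)
P(B, W) = W + W**2 (P(B, W) = W**2 + W = W + W**2)
((P(1, I(-8)) - 23324)*(23661 - 4573) + a)/(7254 + r) = ((-2*(1 - 2) - 23324)*(23661 - 4573) - 8573)/(7254 + 3956) = ((-2*(-1) - 23324)*19088 - 8573)/11210 = ((2 - 23324)*19088 - 8573)*(1/11210) = (-23322*19088 - 8573)*(1/11210) = (-445170336 - 8573)*(1/11210) = -445178909*1/11210 = -445178909/11210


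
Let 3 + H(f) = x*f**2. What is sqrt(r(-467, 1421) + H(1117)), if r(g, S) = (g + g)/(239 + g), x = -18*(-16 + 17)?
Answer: I*sqrt(291869378142)/114 ≈ 4739.0*I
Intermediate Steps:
x = -18 (x = -18*1 = -18)
r(g, S) = 2*g/(239 + g) (r(g, S) = (2*g)/(239 + g) = 2*g/(239 + g))
H(f) = -3 - 18*f**2
sqrt(r(-467, 1421) + H(1117)) = sqrt(2*(-467)/(239 - 467) + (-3 - 18*1117**2)) = sqrt(2*(-467)/(-228) + (-3 - 18*1247689)) = sqrt(2*(-467)*(-1/228) + (-3 - 22458402)) = sqrt(467/114 - 22458405) = sqrt(-2560257703/114) = I*sqrt(291869378142)/114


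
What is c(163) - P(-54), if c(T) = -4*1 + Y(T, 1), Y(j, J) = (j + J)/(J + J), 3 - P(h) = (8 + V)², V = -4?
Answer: 91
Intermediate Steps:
P(h) = -13 (P(h) = 3 - (8 - 4)² = 3 - 1*4² = 3 - 1*16 = 3 - 16 = -13)
Y(j, J) = (J + j)/(2*J) (Y(j, J) = (J + j)/((2*J)) = (J + j)*(1/(2*J)) = (J + j)/(2*J))
c(T) = -7/2 + T/2 (c(T) = -4*1 + (½)*(1 + T)/1 = -4 + (½)*1*(1 + T) = -4 + (½ + T/2) = -7/2 + T/2)
c(163) - P(-54) = (-7/2 + (½)*163) - 1*(-13) = (-7/2 + 163/2) + 13 = 78 + 13 = 91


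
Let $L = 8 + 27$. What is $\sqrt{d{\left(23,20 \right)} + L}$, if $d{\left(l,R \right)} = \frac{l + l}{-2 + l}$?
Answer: $\frac{\sqrt{16401}}{21} \approx 6.0984$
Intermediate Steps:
$d{\left(l,R \right)} = \frac{2 l}{-2 + l}$
$L = 35$
$\sqrt{d{\left(23,20 \right)} + L} = \sqrt{2 \cdot 23 \frac{1}{-2 + 23} + 35} = \sqrt{2 \cdot 23 \cdot \frac{1}{21} + 35} = \sqrt{\frac{46}{21} + 35} = \sqrt{\frac{781}{21}} = \frac{\sqrt{16401}}{21}$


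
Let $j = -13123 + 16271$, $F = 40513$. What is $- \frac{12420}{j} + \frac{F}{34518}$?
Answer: $- \frac{6844969}{2469606} \approx -2.7717$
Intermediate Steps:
$j = 3148$
$- \frac{12420}{j} + \frac{F}{34518} = - \frac{12420}{3148} + \frac{40513}{34518} = \left(-12420\right) \frac{1}{3148} + 40513 \cdot \frac{1}{34518} = - \frac{3105}{787} + \frac{3683}{3138} = - \frac{6844969}{2469606}$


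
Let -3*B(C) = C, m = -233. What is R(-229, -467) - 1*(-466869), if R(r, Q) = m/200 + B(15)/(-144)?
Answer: 1680724331/3600 ≈ 4.6687e+5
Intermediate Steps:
B(C) = -C/3
R(r, Q) = -4069/3600 (R(r, Q) = -233/200 - 1/3*15/(-144) = -233*1/200 - 5*(-1/144) = -233/200 + 5/144 = -4069/3600)
R(-229, -467) - 1*(-466869) = -4069/3600 - 1*(-466869) = -4069/3600 + 466869 = 1680724331/3600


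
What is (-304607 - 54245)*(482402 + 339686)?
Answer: -295007922976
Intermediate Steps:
(-304607 - 54245)*(482402 + 339686) = -358852*822088 = -295007922976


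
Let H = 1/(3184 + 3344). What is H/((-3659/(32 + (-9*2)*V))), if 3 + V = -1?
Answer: -13/2985744 ≈ -4.3540e-6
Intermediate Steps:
V = -4 (V = -3 - 1 = -4)
H = 1/6528 ≈ 0.00015319
H/((-3659/(32 + (-9*2)*V))) = 1/(6528*((-3659/(32 - 9*2*(-4))))) = 1/(6528*((-3659/(32 - 18*(-4))))) = 1/(6528*((-3659/(32 + 72)))) = 1/(6528*((-3659/104))) = 1/(6528*((-3659*1/104))) = 1/(6528*(-3659/104)) = (1/6528)*(-104/3659) = -13/2985744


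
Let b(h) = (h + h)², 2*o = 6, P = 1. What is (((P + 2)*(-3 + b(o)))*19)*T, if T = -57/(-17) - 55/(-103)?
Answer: 12802086/1751 ≈ 7311.3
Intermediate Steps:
o = 3 (o = (½)*6 = 3)
b(h) = 4*h² (b(h) = (2*h)² = 4*h²)
T = 6806/1751 (T = -57*(-1/17) - 55*(-1/103) = 57/17 + 55/103 = 6806/1751 ≈ 3.8869)
(((P + 2)*(-3 + b(o)))*19)*T = (((1 + 2)*(-3 + 4*3²))*19)*(6806/1751) = ((3*(-3 + 4*9))*19)*(6806/1751) = ((3*(-3 + 36))*19)*(6806/1751) = ((3*33)*19)*(6806/1751) = (99*19)*(6806/1751) = 1881*(6806/1751) = 12802086/1751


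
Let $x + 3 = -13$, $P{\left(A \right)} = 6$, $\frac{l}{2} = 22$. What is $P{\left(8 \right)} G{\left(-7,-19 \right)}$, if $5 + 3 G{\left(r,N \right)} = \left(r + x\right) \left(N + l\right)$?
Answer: $-1160$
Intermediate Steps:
$l = 44$ ($l = 2 \cdot 22 = 44$)
$x = -16$ ($x = -3 - 13 = -16$)
$G{\left(r,N \right)} = - \frac{5}{3} + \frac{\left(-16 + r\right) \left(44 + N\right)}{3}$ ($G{\left(r,N \right)} = - \frac{5}{3} + \frac{\left(r - 16\right) \left(N + 44\right)}{3} = - \frac{5}{3} + \frac{\left(-16 + r\right) \left(44 + N\right)}{3}$)
$P{\left(8 \right)} G{\left(-7,-19 \right)} = 6 \left(- \frac{709}{3} - - \frac{304}{3} + \frac{44}{3} \left(-7\right) + \frac{1}{3} \left(-19\right) \left(-7\right)\right) = 6 \left(- \frac{709}{3} + \frac{304}{3} - \frac{308}{3} + \frac{133}{3}\right) = 6 \left(- \frac{580}{3}\right) = -1160$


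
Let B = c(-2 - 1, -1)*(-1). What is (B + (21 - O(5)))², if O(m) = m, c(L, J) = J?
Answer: 289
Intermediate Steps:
B = 1 (B = -1*(-1) = 1)
(B + (21 - O(5)))² = (1 + (21 - 1*5))² = (1 + (21 - 5))² = (1 + 16)² = 17² = 289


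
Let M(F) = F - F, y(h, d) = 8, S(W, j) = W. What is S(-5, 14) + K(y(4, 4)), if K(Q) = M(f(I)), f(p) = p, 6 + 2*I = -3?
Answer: -5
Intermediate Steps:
I = -9/2 (I = -3 + (½)*(-3) = -3 - 3/2 = -9/2 ≈ -4.5000)
M(F) = 0
K(Q) = 0
S(-5, 14) + K(y(4, 4)) = -5 + 0 = -5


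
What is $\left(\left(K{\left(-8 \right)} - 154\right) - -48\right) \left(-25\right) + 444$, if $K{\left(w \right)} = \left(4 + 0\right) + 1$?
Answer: $2969$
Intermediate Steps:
$K{\left(w \right)} = 5$ ($K{\left(w \right)} = 4 + 1 = 5$)
$\left(\left(K{\left(-8 \right)} - 154\right) - -48\right) \left(-25\right) + 444 = \left(\left(5 - 154\right) - -48\right) \left(-25\right) + 444 = \left(-149 + 48\right) \left(-25\right) + 444 = \left(-101\right) \left(-25\right) + 444 = 2525 + 444 = 2969$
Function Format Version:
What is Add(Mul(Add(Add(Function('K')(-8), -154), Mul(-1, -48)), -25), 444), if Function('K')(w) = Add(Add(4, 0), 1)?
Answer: 2969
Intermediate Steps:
Function('K')(w) = 5 (Function('K')(w) = Add(4, 1) = 5)
Add(Mul(Add(Add(Function('K')(-8), -154), Mul(-1, -48)), -25), 444) = Add(Mul(Add(Add(5, -154), Mul(-1, -48)), -25), 444) = Add(Mul(Add(-149, 48), -25), 444) = Add(Mul(-101, -25), 444) = Add(2525, 444) = 2969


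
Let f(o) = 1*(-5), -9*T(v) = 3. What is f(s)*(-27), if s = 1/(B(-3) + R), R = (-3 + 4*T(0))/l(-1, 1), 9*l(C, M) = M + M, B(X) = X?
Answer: 135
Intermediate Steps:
T(v) = -⅓ (T(v) = -⅑*3 = -⅓)
l(C, M) = 2*M/9 (l(C, M) = (M + M)/9 = (2*M)/9 = 2*M/9)
R = -39/2 (R = (-3 + 4*(-⅓))/(((2/9)*1)) = (-3 - 4/3)/(2/9) = -13/3*9/2 = -39/2 ≈ -19.500)
s = -2/45 (s = 1/(-3 - 39/2) = 1/(-45/2) = -2/45 ≈ -0.044444)
f(o) = -5
f(s)*(-27) = -5*(-27) = 135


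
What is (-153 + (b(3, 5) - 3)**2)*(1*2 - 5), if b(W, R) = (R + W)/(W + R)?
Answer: 447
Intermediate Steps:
b(W, R) = 1 (b(W, R) = (R + W)/(R + W) = 1)
(-153 + (b(3, 5) - 3)**2)*(1*2 - 5) = (-153 + (1 - 3)**2)*(1*2 - 5) = (-153 + (-2)**2)*(2 - 5) = (-153 + 4)*(-3) = -149*(-3) = 447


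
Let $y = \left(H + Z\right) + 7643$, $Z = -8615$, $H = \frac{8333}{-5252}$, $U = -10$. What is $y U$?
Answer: $\frac{1966645}{202} \approx 9735.9$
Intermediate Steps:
$H = - \frac{641}{404}$ ($H = 8333 \left(- \frac{1}{5252}\right) = - \frac{641}{404} \approx -1.5866$)
$y = - \frac{393329}{404}$ ($y = \left(- \frac{641}{404} - 8615\right) + 7643 = - \frac{3481101}{404} + 7643 = - \frac{393329}{404} \approx -973.59$)
$y U = \left(- \frac{393329}{404}\right) \left(-10\right) = \frac{1966645}{202}$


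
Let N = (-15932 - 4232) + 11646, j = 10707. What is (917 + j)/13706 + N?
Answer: -58368042/6853 ≈ -8517.2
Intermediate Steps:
N = -8518 (N = -20164 + 11646 = -8518)
(917 + j)/13706 + N = (917 + 10707)/13706 - 8518 = 11624*(1/13706) - 8518 = 5812/6853 - 8518 = -58368042/6853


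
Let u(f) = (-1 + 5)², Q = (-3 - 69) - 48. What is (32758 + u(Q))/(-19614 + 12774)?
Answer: -16387/3420 ≈ -4.7915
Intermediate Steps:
Q = -120 (Q = -72 - 48 = -120)
u(f) = 16 (u(f) = 4² = 16)
(32758 + u(Q))/(-19614 + 12774) = (32758 + 16)/(-19614 + 12774) = 32774/(-6840) = 32774*(-1/6840) = -16387/3420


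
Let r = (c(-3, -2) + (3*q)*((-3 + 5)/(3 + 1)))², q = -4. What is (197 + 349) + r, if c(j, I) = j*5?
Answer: 987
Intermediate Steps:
c(j, I) = 5*j
r = 441 (r = (5*(-3) + (3*(-4))*((-3 + 5)/(3 + 1)))² = (-15 - 24/4)² = (-15 - 12*½)² = (-15 - 6)² = (-21)² = 441)
(197 + 349) + r = (197 + 349) + 441 = 546 + 441 = 987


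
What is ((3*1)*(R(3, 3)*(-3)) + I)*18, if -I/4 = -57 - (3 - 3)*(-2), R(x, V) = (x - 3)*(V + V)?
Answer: 4104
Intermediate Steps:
R(x, V) = 2*V*(-3 + x) (R(x, V) = (-3 + x)*(2*V) = 2*V*(-3 + x))
I = 228 (I = -4*(-57 - (3 - 3)*(-2)) = -4*(-57 - 0*(-2)) = -4*(-57 - 1*0) = -4*(-57 + 0) = -4*(-57) = 228)
((3*1)*(R(3, 3)*(-3)) + I)*18 = ((3*1)*((2*3*(-3 + 3))*(-3)) + 228)*18 = (3*((2*3*0)*(-3)) + 228)*18 = (3*(0*(-3)) + 228)*18 = (3*0 + 228)*18 = (0 + 228)*18 = 228*18 = 4104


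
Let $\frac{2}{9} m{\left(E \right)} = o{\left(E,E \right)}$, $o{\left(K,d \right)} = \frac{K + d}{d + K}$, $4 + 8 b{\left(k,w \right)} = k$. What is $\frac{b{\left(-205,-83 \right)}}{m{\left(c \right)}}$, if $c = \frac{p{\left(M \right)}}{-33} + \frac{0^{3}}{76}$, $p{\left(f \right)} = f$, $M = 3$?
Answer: $- \frac{209}{36} \approx -5.8056$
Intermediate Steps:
$b{\left(k,w \right)} = - \frac{1}{2} + \frac{k}{8}$
$o{\left(K,d \right)} = 1$ ($o{\left(K,d \right)} = \frac{K + d}{K + d} = 1$)
$c = - \frac{1}{11}$ ($c = \frac{3}{-33} + \frac{0^{3}}{76} = 3 \left(- \frac{1}{33}\right) + 0 \cdot \frac{1}{76} = - \frac{1}{11} + 0 = - \frac{1}{11} \approx -0.090909$)
$m{\left(E \right)} = \frac{9}{2}$ ($m{\left(E \right)} = \frac{9}{2} \cdot 1 = \frac{9}{2}$)
$\frac{b{\left(-205,-83 \right)}}{m{\left(c \right)}} = \frac{- \frac{1}{2} + \frac{1}{8} \left(-205\right)}{\frac{9}{2}} = \left(- \frac{1}{2} - \frac{205}{8}\right) \frac{2}{9} = \left(- \frac{209}{8}\right) \frac{2}{9} = - \frac{209}{36}$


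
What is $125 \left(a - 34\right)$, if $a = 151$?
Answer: $14625$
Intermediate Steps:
$125 \left(a - 34\right) = 125 \left(151 - 34\right) = 125 \cdot 117 = 14625$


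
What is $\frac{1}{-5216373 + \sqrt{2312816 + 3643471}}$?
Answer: $- \frac{1738791}{9070180439614} - \frac{\sqrt{5956287}}{27210541318842} \approx -1.9179 \cdot 10^{-7}$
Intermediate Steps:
$\frac{1}{-5216373 + \sqrt{2312816 + 3643471}} = \frac{1}{-5216373 + \sqrt{5956287}}$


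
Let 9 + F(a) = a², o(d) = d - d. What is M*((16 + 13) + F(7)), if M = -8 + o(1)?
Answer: -552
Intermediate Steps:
o(d) = 0
F(a) = -9 + a²
M = -8 (M = -8 + 0 = -8)
M*((16 + 13) + F(7)) = -8*((16 + 13) + (-9 + 7²)) = -8*(29 + (-9 + 49)) = -8*(29 + 40) = -8*69 = -552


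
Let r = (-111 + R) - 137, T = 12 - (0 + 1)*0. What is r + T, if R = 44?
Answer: -192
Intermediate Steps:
T = 12 (T = 12 - 0 = 12 - 1*0 = 12 + 0 = 12)
r = -204 (r = (-111 + 44) - 137 = -67 - 137 = -204)
r + T = -204 + 12 = -192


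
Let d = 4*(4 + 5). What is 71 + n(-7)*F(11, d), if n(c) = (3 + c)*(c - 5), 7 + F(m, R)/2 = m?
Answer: 455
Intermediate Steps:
d = 36 (d = 4*9 = 36)
F(m, R) = -14 + 2*m
n(c) = (-5 + c)*(3 + c) (n(c) = (3 + c)*(-5 + c) = (-5 + c)*(3 + c))
71 + n(-7)*F(11, d) = 71 + (-15 + (-7)**2 - 2*(-7))*(-14 + 2*11) = 71 + (-15 + 49 + 14)*(-14 + 22) = 71 + 48*8 = 71 + 384 = 455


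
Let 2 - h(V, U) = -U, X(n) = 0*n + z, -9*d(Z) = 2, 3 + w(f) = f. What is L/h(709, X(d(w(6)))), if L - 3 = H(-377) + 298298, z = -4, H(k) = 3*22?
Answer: -298367/2 ≈ -1.4918e+5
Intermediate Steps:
H(k) = 66
w(f) = -3 + f
d(Z) = -2/9 (d(Z) = -⅑*2 = -2/9)
X(n) = -4 (X(n) = 0*n - 4 = 0 - 4 = -4)
h(V, U) = 2 + U (h(V, U) = 2 - (-1)*U = 2 + U)
L = 298367 (L = 3 + (66 + 298298) = 3 + 298364 = 298367)
L/h(709, X(d(w(6)))) = 298367/(2 - 4) = 298367/(-2) = 298367*(-½) = -298367/2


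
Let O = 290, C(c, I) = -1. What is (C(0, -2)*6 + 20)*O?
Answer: 4060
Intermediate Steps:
(C(0, -2)*6 + 20)*O = (-1*6 + 20)*290 = (-6 + 20)*290 = 14*290 = 4060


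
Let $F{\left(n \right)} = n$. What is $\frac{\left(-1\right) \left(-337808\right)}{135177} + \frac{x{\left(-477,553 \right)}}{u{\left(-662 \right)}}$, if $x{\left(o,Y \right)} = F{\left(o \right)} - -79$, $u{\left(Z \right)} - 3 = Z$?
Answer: $\frac{276415918}{89081643} \approx 3.103$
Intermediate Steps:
$u{\left(Z \right)} = 3 + Z$
$x{\left(o,Y \right)} = 79 + o$ ($x{\left(o,Y \right)} = o - -79 = o + 79 = 79 + o$)
$\frac{\left(-1\right) \left(-337808\right)}{135177} + \frac{x{\left(-477,553 \right)}}{u{\left(-662 \right)}} = \frac{\left(-1\right) \left(-337808\right)}{135177} + \frac{79 - 477}{3 - 662} = 337808 \cdot \frac{1}{135177} - \frac{398}{-659} = \frac{337808}{135177} - - \frac{398}{659} = \frac{337808}{135177} + \frac{398}{659} = \frac{276415918}{89081643}$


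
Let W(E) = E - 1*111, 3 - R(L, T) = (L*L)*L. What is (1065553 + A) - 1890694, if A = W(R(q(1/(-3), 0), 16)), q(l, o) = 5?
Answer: -825374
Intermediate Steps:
R(L, T) = 3 - L**3 (R(L, T) = 3 - L*L*L = 3 - L**2*L = 3 - L**3)
W(E) = -111 + E (W(E) = E - 111 = -111 + E)
A = -233 (A = -111 + (3 - 1*5**3) = -111 + (3 - 1*125) = -111 + (3 - 125) = -111 - 122 = -233)
(1065553 + A) - 1890694 = (1065553 - 233) - 1890694 = 1065320 - 1890694 = -825374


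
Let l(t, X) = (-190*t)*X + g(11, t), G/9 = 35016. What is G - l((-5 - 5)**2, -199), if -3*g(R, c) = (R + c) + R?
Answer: -10397446/3 ≈ -3.4658e+6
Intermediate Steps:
G = 315144 (G = 9*35016 = 315144)
g(R, c) = -2*R/3 - c/3 (g(R, c) = -((R + c) + R)/3 = -(c + 2*R)/3 = -2*R/3 - c/3)
l(t, X) = -22/3 - t/3 - 190*X*t (l(t, X) = (-190*t)*X + (-2/3*11 - t/3) = -190*X*t + (-22/3 - t/3) = -22/3 - t/3 - 190*X*t)
G - l((-5 - 5)**2, -199) = 315144 - (-22/3 - (-5 - 5)**2/3 - 190*(-199)*(-5 - 5)**2) = 315144 - (-22/3 - 1/3*(-10)**2 - 190*(-199)*(-10)**2) = 315144 - (-22/3 - 1/3*100 - 190*(-199)*100) = 315144 - (-22/3 - 100/3 + 3781000) = 315144 - 1*11342878/3 = 315144 - 11342878/3 = -10397446/3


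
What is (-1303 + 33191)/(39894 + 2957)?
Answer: 31888/42851 ≈ 0.74416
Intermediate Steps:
(-1303 + 33191)/(39894 + 2957) = 31888/42851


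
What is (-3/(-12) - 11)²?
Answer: 1849/16 ≈ 115.56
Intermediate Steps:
(-3/(-12) - 11)² = (-3*(-1/12) - 11)² = (¼ - 11)² = (-43/4)² = 1849/16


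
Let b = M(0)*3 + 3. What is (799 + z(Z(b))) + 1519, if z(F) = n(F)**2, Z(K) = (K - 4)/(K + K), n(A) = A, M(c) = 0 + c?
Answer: 83449/36 ≈ 2318.0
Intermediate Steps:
M(c) = c
b = 3 (b = 0*3 + 3 = 0 + 3 = 3)
Z(K) = (-4 + K)/(2*K) (Z(K) = (-4 + K)/((2*K)) = (-4 + K)*(1/(2*K)) = (-4 + K)/(2*K))
z(F) = F**2
(799 + z(Z(b))) + 1519 = (799 + ((1/2)*(-4 + 3)/3)**2) + 1519 = (799 + ((1/2)*(1/3)*(-1))**2) + 1519 = (799 + (-1/6)**2) + 1519 = (799 + 1/36) + 1519 = 28765/36 + 1519 = 83449/36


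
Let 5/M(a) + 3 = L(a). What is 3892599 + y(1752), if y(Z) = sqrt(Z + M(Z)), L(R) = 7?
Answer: 3892599 + sqrt(7013)/2 ≈ 3.8926e+6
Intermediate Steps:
M(a) = 5/4 (M(a) = 5/(-3 + 7) = 5/4)
y(Z) = sqrt(5/4 + Z) (y(Z) = sqrt(Z + 5/4) = sqrt(5/4 + Z))
3892599 + y(1752) = 3892599 + sqrt(5 + 4*1752)/2 = 3892599 + sqrt(5 + 7008)/2 = 3892599 + sqrt(7013)/2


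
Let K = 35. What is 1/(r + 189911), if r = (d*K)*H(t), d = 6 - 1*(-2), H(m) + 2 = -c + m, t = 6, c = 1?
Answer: 1/190751 ≈ 5.2424e-6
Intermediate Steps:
H(m) = -3 + m (H(m) = -2 + (-1*1 + m) = -2 + (-1 + m) = -3 + m)
d = 8 (d = 6 + 2 = 8)
r = 840 (r = (8*35)*(-3 + 6) = 280*3 = 840)
1/(r + 189911) = 1/(840 + 189911) = 1/190751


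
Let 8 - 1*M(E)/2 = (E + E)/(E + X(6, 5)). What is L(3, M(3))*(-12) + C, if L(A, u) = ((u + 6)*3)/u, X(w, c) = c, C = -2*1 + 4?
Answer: -1418/29 ≈ -48.897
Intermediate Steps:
C = 2 (C = -2 + 4 = 2)
M(E) = 16 - 4*E/(5 + E) (M(E) = 16 - 2*(E + E)/(E + 5) = 16 - 2*2*E/(5 + E) = 16 - 4*E/(5 + E))
L(A, u) = (18 + 3*u)/u (L(A, u) = ((6 + u)*3)/u = (18 + 3*u)/u)
L(3, M(3))*(-12) + C = (3 + 18/((4*(20 + 3*3)/(5 + 3))))*(-12) + 2 = (3 + 18/((4*(20 + 9)/8)))*(-12) + 2 = (3 + 18/((4*(⅛)*29)))*(-12) + 2 = (3 + 18/(29/2))*(-12) + 2 = (3 + 18*(2/29))*(-12) + 2 = (3 + 36/29)*(-12) + 2 = (123/29)*(-12) + 2 = -1476/29 + 2 = -1418/29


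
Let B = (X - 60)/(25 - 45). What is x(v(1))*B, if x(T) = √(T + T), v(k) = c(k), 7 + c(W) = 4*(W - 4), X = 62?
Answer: -I*√38/10 ≈ -0.61644*I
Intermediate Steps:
c(W) = -23 + 4*W (c(W) = -7 + 4*(W - 4) = -7 + 4*(-4 + W) = -7 + (-16 + 4*W) = -23 + 4*W)
v(k) = -23 + 4*k
x(T) = √2*√T (x(T) = √(2*T) = √2*√T)
B = -⅒ (B = (62 - 60)/(25 - 45) = 2/(-20) = 2*(-1/20) = -⅒ ≈ -0.10000)
x(v(1))*B = (√2*√(-23 + 4*1))*(-⅒) = (√2*√(-23 + 4))*(-⅒) = (√2*√(-19))*(-⅒) = (√2*(I*√19))*(-⅒) = (I*√38)*(-⅒) = -I*√38/10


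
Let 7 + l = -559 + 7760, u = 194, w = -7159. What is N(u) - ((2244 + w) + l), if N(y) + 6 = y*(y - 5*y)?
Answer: -152829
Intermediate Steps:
l = 7194 (l = -7 + (-559 + 7760) = -7 + 7201 = 7194)
N(y) = -6 - 4*y² (N(y) = -6 + y*(y - 5*y) = -6 + y*(-4*y) = -6 - 4*y²)
N(u) - ((2244 + w) + l) = (-6 - 4*194²) - ((2244 - 7159) + 7194) = (-6 - 4*37636) - (-4915 + 7194) = (-6 - 150544) - 1*2279 = -150550 - 2279 = -152829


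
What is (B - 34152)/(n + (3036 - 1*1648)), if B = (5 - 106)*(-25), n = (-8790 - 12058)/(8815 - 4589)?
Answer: -66827851/2922420 ≈ -22.867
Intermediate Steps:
n = -10424/2113 (n = -20848/4226 = -20848*1/4226 = -10424/2113 ≈ -4.9333)
B = 2525 (B = -101*(-25) = 2525)
(B - 34152)/(n + (3036 - 1*1648)) = (2525 - 34152)/(-10424/2113 + (3036 - 1*1648)) = -31627/(-10424/2113 + (3036 - 1648)) = -31627/(-10424/2113 + 1388) = -31627/2922420/2113 = -31627*2113/2922420 = -66827851/2922420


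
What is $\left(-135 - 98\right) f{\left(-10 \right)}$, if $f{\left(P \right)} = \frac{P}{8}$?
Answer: $\frac{1165}{4} \approx 291.25$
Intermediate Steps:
$f{\left(P \right)} = \frac{P}{8}$ ($f{\left(P \right)} = P \frac{1}{8} = \frac{P}{8}$)
$\left(-135 - 98\right) f{\left(-10 \right)} = \left(-135 - 98\right) \frac{1}{8} \left(-10\right) = \left(-233\right) \left(- \frac{5}{4}\right) = \frac{1165}{4}$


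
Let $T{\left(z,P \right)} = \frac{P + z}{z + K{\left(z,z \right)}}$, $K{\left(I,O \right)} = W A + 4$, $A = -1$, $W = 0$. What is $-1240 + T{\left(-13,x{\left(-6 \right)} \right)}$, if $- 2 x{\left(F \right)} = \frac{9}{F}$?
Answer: $- \frac{44591}{36} \approx -1238.6$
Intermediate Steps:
$K{\left(I,O \right)} = 4$ ($K{\left(I,O \right)} = 0 \left(-1\right) + 4 = 0 + 4 = 4$)
$x{\left(F \right)} = - \frac{9}{2 F}$ ($x{\left(F \right)} = - \frac{9 \frac{1}{F}}{2} = - \frac{9}{2 F}$)
$T{\left(z,P \right)} = \frac{P + z}{4 + z}$ ($T{\left(z,P \right)} = \frac{P + z}{z + 4} = \frac{P + z}{4 + z}$)
$-1240 + T{\left(-13,x{\left(-6 \right)} \right)} = -1240 + \frac{- \frac{9}{2 \left(-6\right)} - 13}{4 - 13} = -1240 + \frac{\left(- \frac{9}{2}\right) \left(- \frac{1}{6}\right) - 13}{-9} = -1240 - \frac{\frac{3}{4} - 13}{9} = -1240 - - \frac{49}{36} = -1240 + \frac{49}{36} = - \frac{44591}{36}$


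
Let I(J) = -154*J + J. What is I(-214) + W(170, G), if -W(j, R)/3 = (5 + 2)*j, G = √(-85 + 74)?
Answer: 29172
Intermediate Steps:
I(J) = -153*J
G = I*√11 (G = √(-11) = I*√11 ≈ 3.3166*I)
W(j, R) = -21*j (W(j, R) = -3*(5 + 2)*j = -21*j)
I(-214) + W(170, G) = -153*(-214) - 21*170 = 32742 - 3570 = 29172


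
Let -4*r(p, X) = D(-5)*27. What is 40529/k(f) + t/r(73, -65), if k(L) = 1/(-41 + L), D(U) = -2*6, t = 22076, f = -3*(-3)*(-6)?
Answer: -311848579/81 ≈ -3.8500e+6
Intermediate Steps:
f = -54 (f = 9*(-6) = -54)
D(U) = -12
r(p, X) = 81 (r(p, X) = -(-3)*27 = -¼*(-324) = 81)
40529/k(f) + t/r(73, -65) = 40529/(1/(-41 - 54)) + 22076/81 = 40529/(1/(-95)) + 22076*(1/81) = 40529/(-1/95) + 22076/81 = 40529*(-95) + 22076/81 = -3850255 + 22076/81 = -311848579/81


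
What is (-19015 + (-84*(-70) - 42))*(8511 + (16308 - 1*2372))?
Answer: -295784119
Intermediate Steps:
(-19015 + (-84*(-70) - 42))*(8511 + (16308 - 1*2372)) = (-19015 + (5880 - 42))*(8511 + (16308 - 2372)) = (-19015 + 5838)*(8511 + 13936) = -13177*22447 = -295784119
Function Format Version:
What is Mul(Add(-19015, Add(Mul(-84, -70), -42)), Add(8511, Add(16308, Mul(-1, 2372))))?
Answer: -295784119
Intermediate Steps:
Mul(Add(-19015, Add(Mul(-84, -70), -42)), Add(8511, Add(16308, Mul(-1, 2372)))) = Mul(Add(-19015, Add(5880, -42)), Add(8511, Add(16308, -2372))) = Mul(Add(-19015, 5838), Add(8511, 13936)) = Mul(-13177, 22447) = -295784119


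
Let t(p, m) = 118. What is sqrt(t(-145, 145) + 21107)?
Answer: 5*sqrt(849) ≈ 145.69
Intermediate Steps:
sqrt(t(-145, 145) + 21107) = sqrt(118 + 21107) = sqrt(21225) = 5*sqrt(849)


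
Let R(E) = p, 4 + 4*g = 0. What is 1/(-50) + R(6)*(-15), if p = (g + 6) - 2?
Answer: -2251/50 ≈ -45.020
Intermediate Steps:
g = -1 (g = -1 + (1/4)*0 = -1 + 0 = -1)
p = 3 (p = (-1 + 6) - 2 = 5 - 2 = 3)
R(E) = 3
1/(-50) + R(6)*(-15) = 1/(-50) + 3*(-15) = -1/50 - 45 = -2251/50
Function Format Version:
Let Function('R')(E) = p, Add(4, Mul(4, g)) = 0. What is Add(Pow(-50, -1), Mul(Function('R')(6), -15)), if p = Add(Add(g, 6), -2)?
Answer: Rational(-2251, 50) ≈ -45.020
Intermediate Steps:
g = -1 (g = Add(-1, Mul(Rational(1, 4), 0)) = Add(-1, 0) = -1)
p = 3 (p = Add(Add(-1, 6), -2) = Add(5, -2) = 3)
Function('R')(E) = 3
Add(Pow(-50, -1), Mul(Function('R')(6), -15)) = Add(Pow(-50, -1), Mul(3, -15)) = Add(Rational(-1, 50), -45) = Rational(-2251, 50)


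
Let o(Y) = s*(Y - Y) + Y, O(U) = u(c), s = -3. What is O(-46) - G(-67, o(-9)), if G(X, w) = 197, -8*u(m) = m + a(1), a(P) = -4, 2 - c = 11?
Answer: -1563/8 ≈ -195.38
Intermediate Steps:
c = -9 (c = 2 - 1*11 = 2 - 11 = -9)
u(m) = ½ - m/8 (u(m) = -(m - 4)/8 = -(-4 + m)/8 = ½ - m/8)
O(U) = 13/8 (O(U) = ½ - ⅛*(-9) = ½ + 9/8 = 13/8)
o(Y) = Y (o(Y) = -3*(Y - Y) + Y = -3*0 + Y = 0 + Y = Y)
O(-46) - G(-67, o(-9)) = 13/8 - 1*197 = 13/8 - 197 = -1563/8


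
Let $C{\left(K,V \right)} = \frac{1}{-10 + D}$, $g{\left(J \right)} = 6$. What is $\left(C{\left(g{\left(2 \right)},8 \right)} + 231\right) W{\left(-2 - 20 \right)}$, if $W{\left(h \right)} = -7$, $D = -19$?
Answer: $- \frac{46886}{29} \approx -1616.8$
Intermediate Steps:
$C{\left(K,V \right)} = - \frac{1}{29}$ ($C{\left(K,V \right)} = \frac{1}{-10 - 19} = \frac{1}{-29} = - \frac{1}{29}$)
$\left(C{\left(g{\left(2 \right)},8 \right)} + 231\right) W{\left(-2 - 20 \right)} = \left(- \frac{1}{29} + 231\right) \left(-7\right) = \frac{6698}{29} \left(-7\right) = - \frac{46886}{29}$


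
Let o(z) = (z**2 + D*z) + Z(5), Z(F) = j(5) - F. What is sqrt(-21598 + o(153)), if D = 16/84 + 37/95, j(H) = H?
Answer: sqrt(840109130)/665 ≈ 43.586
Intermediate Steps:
D = 1157/1995 (D = 16*(1/84) + 37*(1/95) = 4/21 + 37/95 = 1157/1995 ≈ 0.57995)
Z(F) = 5 - F
o(z) = z**2 + 1157*z/1995 (o(z) = (z**2 + 1157*z/1995) + (5 - 1*5) = (z**2 + 1157*z/1995) + (5 - 5) = (z**2 + 1157*z/1995) + 0 = z**2 + 1157*z/1995)
sqrt(-21598 + o(153)) = sqrt(-21598 + (1/1995)*153*(1157 + 1995*153)) = sqrt(-21598 + (1/1995)*153*(1157 + 305235)) = sqrt(-21598 + (1/1995)*153*306392) = sqrt(-21598 + 15625992/665) = sqrt(1263322/665) = sqrt(840109130)/665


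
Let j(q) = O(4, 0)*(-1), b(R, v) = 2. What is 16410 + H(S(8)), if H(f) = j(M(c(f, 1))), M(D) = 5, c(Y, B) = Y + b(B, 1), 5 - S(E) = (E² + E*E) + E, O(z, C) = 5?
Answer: 16405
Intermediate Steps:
S(E) = 5 - E - 2*E² (S(E) = 5 - ((E² + E*E) + E) = 5 - ((E² + E²) + E) = 5 - (2*E² + E) = 5 - (E + 2*E²) = 5 + (-E - 2*E²) = 5 - E - 2*E²)
c(Y, B) = 2 + Y (c(Y, B) = Y + 2 = 2 + Y)
j(q) = -5 (j(q) = 5*(-1) = -5)
H(f) = -5
16410 + H(S(8)) = 16410 - 5 = 16405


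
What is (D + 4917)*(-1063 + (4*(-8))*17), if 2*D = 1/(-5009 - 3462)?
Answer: -133869227491/16942 ≈ -7.9016e+6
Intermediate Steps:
D = -1/16942 (D = 1/(2*(-5009 - 3462)) = (½)/(-8471) = (½)*(-1/8471) = -1/16942 ≈ -5.9025e-5)
(D + 4917)*(-1063 + (4*(-8))*17) = (-1/16942 + 4917)*(-1063 + (4*(-8))*17) = 83303813*(-1063 - 32*17)/16942 = 83303813*(-1063 - 544)/16942 = (83303813/16942)*(-1607) = -133869227491/16942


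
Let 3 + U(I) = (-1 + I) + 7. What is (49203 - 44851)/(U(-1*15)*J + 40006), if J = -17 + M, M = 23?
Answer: 2176/19967 ≈ 0.10898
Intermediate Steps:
J = 6 (J = -17 + 23 = 6)
U(I) = 3 + I (U(I) = -3 + ((-1 + I) + 7) = -3 + (6 + I) = 3 + I)
(49203 - 44851)/(U(-1*15)*J + 40006) = (49203 - 44851)/((3 - 1*15)*6 + 40006) = 4352/((3 - 15)*6 + 40006) = 4352/(-12*6 + 40006) = 4352/(-72 + 40006) = 4352/39934 = 4352*(1/39934) = 2176/19967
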